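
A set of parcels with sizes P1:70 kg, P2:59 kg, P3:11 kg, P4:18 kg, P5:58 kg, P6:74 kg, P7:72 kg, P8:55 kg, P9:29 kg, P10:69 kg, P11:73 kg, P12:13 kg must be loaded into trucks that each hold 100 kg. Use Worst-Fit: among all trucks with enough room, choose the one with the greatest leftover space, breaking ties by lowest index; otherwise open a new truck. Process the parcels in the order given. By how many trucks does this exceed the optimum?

Worst-Fit: [70,18] [59,11] [58,13] [74] [72] [55,29] [69] [73] → 8 trucks.
8 parcels exceed 50 kg (half the capacity), and no two of those can share a truck, so at least 8 trucks are needed.
So 8 is already optimal.

0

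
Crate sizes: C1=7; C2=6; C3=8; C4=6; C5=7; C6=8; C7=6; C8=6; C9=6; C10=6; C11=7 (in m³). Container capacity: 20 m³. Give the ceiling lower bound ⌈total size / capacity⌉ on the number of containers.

Total size = 7 + 6 + 8 + 6 + 7 + 8 + 6 + 6 + 6 + 6 + 7 = 73 m³.
⌈73 / 20⌉ = 4.

4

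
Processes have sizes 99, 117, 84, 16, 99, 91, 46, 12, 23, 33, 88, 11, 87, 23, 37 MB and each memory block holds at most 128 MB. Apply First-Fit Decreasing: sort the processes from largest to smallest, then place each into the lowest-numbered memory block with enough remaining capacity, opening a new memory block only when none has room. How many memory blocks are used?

Sorted descending: 117, 99, 99, 91, 88, 87, 84, 46, 37, 33, 23, 23, 16, 12, 11.
memory block 1: place 117 MB, 11 MB left
memory block 2: place 99 MB, 29 MB left
memory block 3: place 99 MB, 29 MB left
memory block 4: place 91 MB, 37 MB left
memory block 5: place 88 MB, 40 MB left
memory block 6: place 87 MB, 41 MB left
memory block 7: place 84 MB, 44 MB left
memory block 8: place 46 MB, 82 MB left
memory block 4: place 37 MB, 0 MB left
memory block 5: place 33 MB, 7 MB left
memory block 2: place 23 MB, 6 MB left
memory block 3: place 23 MB, 6 MB left
memory block 6: place 16 MB, 25 MB left
memory block 6: place 12 MB, 13 MB left
memory block 1: place 11 MB, 0 MB left

8 memory blocks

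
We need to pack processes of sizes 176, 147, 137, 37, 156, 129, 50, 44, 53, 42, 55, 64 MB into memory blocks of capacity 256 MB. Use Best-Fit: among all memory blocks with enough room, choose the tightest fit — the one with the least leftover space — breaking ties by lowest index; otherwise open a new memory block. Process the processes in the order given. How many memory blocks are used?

memory block 1: place 176 MB, 80 MB left
memory block 2: place 147 MB, 109 MB left
memory block 3: place 137 MB, 119 MB left
memory block 1: place 37 MB, 43 MB left
memory block 4: place 156 MB, 100 MB left
memory block 5: place 129 MB, 127 MB left
memory block 4: place 50 MB, 50 MB left
memory block 4: place 44 MB, 6 MB left
memory block 2: place 53 MB, 56 MB left
memory block 1: place 42 MB, 1 MB left
memory block 2: place 55 MB, 1 MB left
memory block 3: place 64 MB, 55 MB left

5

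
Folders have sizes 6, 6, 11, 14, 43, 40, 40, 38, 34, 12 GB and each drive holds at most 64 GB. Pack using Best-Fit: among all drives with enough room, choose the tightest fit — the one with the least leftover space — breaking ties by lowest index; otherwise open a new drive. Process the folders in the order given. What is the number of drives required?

6

drive 1: place 6 GB, 58 GB left
drive 1: place 6 GB, 52 GB left
drive 1: place 11 GB, 41 GB left
drive 1: place 14 GB, 27 GB left
drive 2: place 43 GB, 21 GB left
drive 3: place 40 GB, 24 GB left
drive 4: place 40 GB, 24 GB left
drive 5: place 38 GB, 26 GB left
drive 6: place 34 GB, 30 GB left
drive 2: place 12 GB, 9 GB left
Final drives: [6,6,11,14] [43,12] [40] [40] [38] [34].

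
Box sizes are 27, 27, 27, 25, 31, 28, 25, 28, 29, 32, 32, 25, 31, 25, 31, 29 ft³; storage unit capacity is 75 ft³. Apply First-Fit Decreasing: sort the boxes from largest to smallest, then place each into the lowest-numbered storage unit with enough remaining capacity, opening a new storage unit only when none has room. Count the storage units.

8

Sorted descending: 32, 32, 31, 31, 31, 29, 29, 28, 28, 27, 27, 27, 25, 25, 25, 25.
Put 32 ft³ in storage unit 1; 43 ft³ remain.
Put 32 ft³ in storage unit 1; 11 ft³ remain.
Put 31 ft³ in storage unit 2; 44 ft³ remain.
Put 31 ft³ in storage unit 2; 13 ft³ remain.
Put 31 ft³ in storage unit 3; 44 ft³ remain.
Put 29 ft³ in storage unit 3; 15 ft³ remain.
Put 29 ft³ in storage unit 4; 46 ft³ remain.
Put 28 ft³ in storage unit 4; 18 ft³ remain.
Put 28 ft³ in storage unit 5; 47 ft³ remain.
Put 27 ft³ in storage unit 5; 20 ft³ remain.
Put 27 ft³ in storage unit 6; 48 ft³ remain.
Put 27 ft³ in storage unit 6; 21 ft³ remain.
Put 25 ft³ in storage unit 7; 50 ft³ remain.
Put 25 ft³ in storage unit 7; 25 ft³ remain.
Put 25 ft³ in storage unit 7; 0 ft³ remain.
Put 25 ft³ in storage unit 8; 50 ft³ remain.
Final storage units: [32,32] [31,31] [31,29] [29,28] [28,27] [27,27] [25,25,25] [25].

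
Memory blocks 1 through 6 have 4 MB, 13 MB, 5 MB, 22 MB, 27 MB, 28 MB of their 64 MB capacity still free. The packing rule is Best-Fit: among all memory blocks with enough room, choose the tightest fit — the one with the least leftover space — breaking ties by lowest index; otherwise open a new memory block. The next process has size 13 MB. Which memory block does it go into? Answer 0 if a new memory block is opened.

Memory blocks with room: memory block 2 (13 MB), memory block 4 (22 MB), memory block 5 (27 MB), memory block 6 (28 MB).
Tightest fit is memory block 2 with 13 MB free.

2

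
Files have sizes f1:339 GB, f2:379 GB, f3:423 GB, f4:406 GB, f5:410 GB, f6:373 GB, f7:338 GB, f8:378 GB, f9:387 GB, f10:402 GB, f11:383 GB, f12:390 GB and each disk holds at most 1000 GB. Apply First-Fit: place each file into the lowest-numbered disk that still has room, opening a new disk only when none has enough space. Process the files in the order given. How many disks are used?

f1 (339 GB) → disk 1 (remaining 661 GB)
f2 (379 GB) → disk 1 (remaining 282 GB)
f3 (423 GB) → disk 2 (remaining 577 GB)
f4 (406 GB) → disk 2 (remaining 171 GB)
f5 (410 GB) → disk 3 (remaining 590 GB)
f6 (373 GB) → disk 3 (remaining 217 GB)
f7 (338 GB) → disk 4 (remaining 662 GB)
f8 (378 GB) → disk 4 (remaining 284 GB)
f9 (387 GB) → disk 5 (remaining 613 GB)
f10 (402 GB) → disk 5 (remaining 211 GB)
f11 (383 GB) → disk 6 (remaining 617 GB)
f12 (390 GB) → disk 6 (remaining 227 GB)

6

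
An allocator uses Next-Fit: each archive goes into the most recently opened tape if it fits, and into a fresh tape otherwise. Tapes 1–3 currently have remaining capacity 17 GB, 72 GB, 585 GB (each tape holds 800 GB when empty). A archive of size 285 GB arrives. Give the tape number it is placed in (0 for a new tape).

Next-Fit only looks at tape 3, which has 585 GB free.
285 GB fits there.

3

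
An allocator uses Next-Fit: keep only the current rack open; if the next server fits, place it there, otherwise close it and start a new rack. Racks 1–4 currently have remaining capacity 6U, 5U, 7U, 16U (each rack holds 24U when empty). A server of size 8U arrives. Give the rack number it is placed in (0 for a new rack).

Next-Fit only looks at rack 4, which has 16U free.
8U fits there.

4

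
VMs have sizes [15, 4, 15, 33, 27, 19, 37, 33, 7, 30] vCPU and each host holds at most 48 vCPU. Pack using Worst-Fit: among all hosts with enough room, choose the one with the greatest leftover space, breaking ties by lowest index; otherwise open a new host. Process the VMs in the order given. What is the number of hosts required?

Put 15 vCPU in host 1; 33 vCPU remain.
Put 4 vCPU in host 1; 29 vCPU remain.
Put 15 vCPU in host 1; 14 vCPU remain.
Put 33 vCPU in host 2; 15 vCPU remain.
Put 27 vCPU in host 3; 21 vCPU remain.
Put 19 vCPU in host 3; 2 vCPU remain.
Put 37 vCPU in host 4; 11 vCPU remain.
Put 33 vCPU in host 5; 15 vCPU remain.
Put 7 vCPU in host 2; 8 vCPU remain.
Put 30 vCPU in host 6; 18 vCPU remain.

6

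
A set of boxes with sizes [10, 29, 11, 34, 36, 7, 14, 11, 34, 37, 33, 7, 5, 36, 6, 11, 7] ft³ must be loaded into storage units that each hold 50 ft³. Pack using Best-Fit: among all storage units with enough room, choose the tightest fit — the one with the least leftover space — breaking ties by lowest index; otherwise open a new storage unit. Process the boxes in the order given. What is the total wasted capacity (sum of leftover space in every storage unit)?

10 ft³ → storage unit 1 (remaining 40 ft³)
29 ft³ → storage unit 1 (remaining 11 ft³)
11 ft³ → storage unit 1 (remaining 0 ft³)
34 ft³ → storage unit 2 (remaining 16 ft³)
36 ft³ → storage unit 3 (remaining 14 ft³)
7 ft³ → storage unit 3 (remaining 7 ft³)
14 ft³ → storage unit 2 (remaining 2 ft³)
11 ft³ → storage unit 4 (remaining 39 ft³)
34 ft³ → storage unit 4 (remaining 5 ft³)
37 ft³ → storage unit 5 (remaining 13 ft³)
33 ft³ → storage unit 6 (remaining 17 ft³)
7 ft³ → storage unit 3 (remaining 0 ft³)
5 ft³ → storage unit 4 (remaining 0 ft³)
36 ft³ → storage unit 7 (remaining 14 ft³)
6 ft³ → storage unit 5 (remaining 7 ft³)
11 ft³ → storage unit 7 (remaining 3 ft³)
7 ft³ → storage unit 5 (remaining 0 ft³)
7 storage units × 50 ft³ = 350 ft³; used 328 ft³; unused 22 ft³.

22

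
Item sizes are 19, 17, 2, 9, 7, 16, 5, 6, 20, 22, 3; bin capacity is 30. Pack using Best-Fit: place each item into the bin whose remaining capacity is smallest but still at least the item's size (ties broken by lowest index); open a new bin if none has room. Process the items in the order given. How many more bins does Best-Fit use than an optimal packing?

Best-Fit: [19,2,9] [17,7,5] [16,6,3] [20] [22] → 5 bins.
Total size 126; any packing needs at least ⌈126/30⌉ = 5 bins.
So 5 is already optimal.

0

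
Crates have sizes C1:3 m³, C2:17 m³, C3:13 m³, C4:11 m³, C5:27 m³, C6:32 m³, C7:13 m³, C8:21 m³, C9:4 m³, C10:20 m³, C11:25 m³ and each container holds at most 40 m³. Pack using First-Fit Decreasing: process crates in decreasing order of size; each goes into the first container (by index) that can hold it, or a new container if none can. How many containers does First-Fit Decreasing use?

5 containers

Sorted descending: 32, 27, 25, 21, 20, 17, 13, 13, 11, 4, 3.
container 1: place 32 m³, 8 m³ left
container 2: place 27 m³, 13 m³ left
container 3: place 25 m³, 15 m³ left
container 4: place 21 m³, 19 m³ left
container 5: place 20 m³, 20 m³ left
container 4: place 17 m³, 2 m³ left
container 2: place 13 m³, 0 m³ left
container 3: place 13 m³, 2 m³ left
container 5: place 11 m³, 9 m³ left
container 1: place 4 m³, 4 m³ left
container 1: place 3 m³, 1 m³ left
Final containers: [32,4,3] [27,13] [25,13] [21,17] [20,11].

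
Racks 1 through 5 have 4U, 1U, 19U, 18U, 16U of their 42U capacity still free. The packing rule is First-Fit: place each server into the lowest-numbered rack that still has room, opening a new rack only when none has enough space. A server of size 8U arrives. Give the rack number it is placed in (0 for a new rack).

3

Racks with room: rack 3 (19U), rack 4 (18U), rack 5 (16U).
The first with room is rack 3.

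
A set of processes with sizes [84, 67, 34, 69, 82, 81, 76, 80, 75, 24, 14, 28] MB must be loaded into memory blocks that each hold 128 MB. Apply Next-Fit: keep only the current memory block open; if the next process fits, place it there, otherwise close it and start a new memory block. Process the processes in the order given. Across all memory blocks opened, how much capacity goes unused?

438

memory block 1: place 84 MB, 44 MB left
memory block 2: place 67 MB, 61 MB left
memory block 2: place 34 MB, 27 MB left
memory block 3: place 69 MB, 59 MB left
memory block 4: place 82 MB, 46 MB left
memory block 5: place 81 MB, 47 MB left
memory block 6: place 76 MB, 52 MB left
memory block 7: place 80 MB, 48 MB left
memory block 8: place 75 MB, 53 MB left
memory block 8: place 24 MB, 29 MB left
memory block 8: place 14 MB, 15 MB left
memory block 9: place 28 MB, 100 MB left
9 memory blocks × 128 MB = 1152 MB; used 714 MB; unused 438 MB.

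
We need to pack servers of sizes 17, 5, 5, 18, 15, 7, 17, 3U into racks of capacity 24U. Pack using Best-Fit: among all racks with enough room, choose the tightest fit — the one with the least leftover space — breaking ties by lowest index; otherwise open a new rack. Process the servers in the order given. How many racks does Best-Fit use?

4

Put 17U in rack 1; 7U remain.
Put 5U in rack 1; 2U remain.
Put 5U in rack 2; 19U remain.
Put 18U in rack 2; 1U remain.
Put 15U in rack 3; 9U remain.
Put 7U in rack 3; 2U remain.
Put 17U in rack 4; 7U remain.
Put 3U in rack 4; 4U remain.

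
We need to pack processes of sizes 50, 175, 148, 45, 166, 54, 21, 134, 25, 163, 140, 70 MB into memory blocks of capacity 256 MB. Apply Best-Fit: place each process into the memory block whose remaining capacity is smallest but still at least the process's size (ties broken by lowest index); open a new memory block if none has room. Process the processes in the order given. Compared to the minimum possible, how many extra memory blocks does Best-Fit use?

0

Best-Fit: [50,175,21] [148,45,54] [166,25] [134] [163,70] [140] → 6 memory blocks.
6 processes exceed 128 MB (half the capacity), and no two of those can share a memory block, so at least 6 memory blocks are needed.
So 6 is already optimal.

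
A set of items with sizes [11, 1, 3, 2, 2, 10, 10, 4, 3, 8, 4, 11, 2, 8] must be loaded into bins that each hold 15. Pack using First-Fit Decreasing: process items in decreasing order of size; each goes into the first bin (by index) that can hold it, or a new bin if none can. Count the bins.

6

Sorted descending: 11, 11, 10, 10, 8, 8, 4, 4, 3, 3, 2, 2, 2, 1.
bin 1: place 11, 4 left
bin 2: place 11, 4 left
bin 3: place 10, 5 left
bin 4: place 10, 5 left
bin 5: place 8, 7 left
bin 6: place 8, 7 left
bin 1: place 4, 0 left
bin 2: place 4, 0 left
bin 3: place 3, 2 left
bin 4: place 3, 2 left
bin 3: place 2, 0 left
bin 4: place 2, 0 left
bin 5: place 2, 5 left
bin 5: place 1, 4 left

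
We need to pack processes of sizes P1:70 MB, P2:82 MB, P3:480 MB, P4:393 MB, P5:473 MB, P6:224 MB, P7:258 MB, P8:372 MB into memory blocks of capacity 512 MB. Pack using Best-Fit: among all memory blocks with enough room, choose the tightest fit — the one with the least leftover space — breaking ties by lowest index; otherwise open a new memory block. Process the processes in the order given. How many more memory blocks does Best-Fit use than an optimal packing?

1

Best-Fit: [70,82,224] [480] [393] [473] [258] [372] → 6 memory blocks.
Total size 2352 MB; any packing needs at least ⌈2352/512⌉ = 5 memory blocks.
An optimal packing achieves that bound: [480] [473] [393,82] [372,70] [258,224] → 5 memory blocks.
Excess: 6 − 5 = 1.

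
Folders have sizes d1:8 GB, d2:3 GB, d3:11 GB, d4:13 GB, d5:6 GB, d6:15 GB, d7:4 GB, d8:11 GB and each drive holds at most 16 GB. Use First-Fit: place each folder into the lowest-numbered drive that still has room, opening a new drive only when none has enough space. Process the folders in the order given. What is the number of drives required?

Put d1 (8 GB) in drive 1; 8 GB remain.
Put d2 (3 GB) in drive 1; 5 GB remain.
Put d3 (11 GB) in drive 2; 5 GB remain.
Put d4 (13 GB) in drive 3; 3 GB remain.
Put d5 (6 GB) in drive 4; 10 GB remain.
Put d6 (15 GB) in drive 5; 1 GB remain.
Put d7 (4 GB) in drive 1; 1 GB remain.
Put d8 (11 GB) in drive 6; 5 GB remain.

6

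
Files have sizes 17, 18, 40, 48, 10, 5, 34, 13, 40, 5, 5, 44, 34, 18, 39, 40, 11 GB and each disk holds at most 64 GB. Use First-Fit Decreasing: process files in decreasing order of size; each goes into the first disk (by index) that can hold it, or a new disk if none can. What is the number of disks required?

8

Sorted descending: 48, 44, 40, 40, 40, 39, 34, 34, 18, 18, 17, 13, 11, 10, 5, 5, 5.
disk 1: place 48 GB, 16 GB left
disk 2: place 44 GB, 20 GB left
disk 3: place 40 GB, 24 GB left
disk 4: place 40 GB, 24 GB left
disk 5: place 40 GB, 24 GB left
disk 6: place 39 GB, 25 GB left
disk 7: place 34 GB, 30 GB left
disk 8: place 34 GB, 30 GB left
disk 2: place 18 GB, 2 GB left
disk 3: place 18 GB, 6 GB left
disk 4: place 17 GB, 7 GB left
disk 1: place 13 GB, 3 GB left
disk 5: place 11 GB, 13 GB left
disk 5: place 10 GB, 3 GB left
disk 3: place 5 GB, 1 GB left
disk 4: place 5 GB, 2 GB left
disk 6: place 5 GB, 20 GB left
Final disks: [48,13] [44,18] [40,18,5] [40,17,5] [40,11,10] [39,5] [34] [34].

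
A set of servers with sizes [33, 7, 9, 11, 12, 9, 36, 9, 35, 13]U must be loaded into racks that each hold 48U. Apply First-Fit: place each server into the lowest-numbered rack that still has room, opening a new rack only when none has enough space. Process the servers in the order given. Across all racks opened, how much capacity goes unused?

33U → rack 1 (remaining 15U)
7U → rack 1 (remaining 8U)
9U → rack 2 (remaining 39U)
11U → rack 2 (remaining 28U)
12U → rack 2 (remaining 16U)
9U → rack 2 (remaining 7U)
36U → rack 3 (remaining 12U)
9U → rack 3 (remaining 3U)
35U → rack 4 (remaining 13U)
13U → rack 4 (remaining 0U)
4 racks × 48U = 192U; used 174U; unused 18U.

18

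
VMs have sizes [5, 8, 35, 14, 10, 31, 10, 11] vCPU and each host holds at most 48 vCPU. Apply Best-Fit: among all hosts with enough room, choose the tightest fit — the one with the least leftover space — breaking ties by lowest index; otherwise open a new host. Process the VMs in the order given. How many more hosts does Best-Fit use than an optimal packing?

0

Best-Fit: [5,8,35] [14,10,11] [31,10] → 3 hosts.
Total size 124 vCPU; any packing needs at least ⌈124/48⌉ = 3 hosts.
So 3 is already optimal.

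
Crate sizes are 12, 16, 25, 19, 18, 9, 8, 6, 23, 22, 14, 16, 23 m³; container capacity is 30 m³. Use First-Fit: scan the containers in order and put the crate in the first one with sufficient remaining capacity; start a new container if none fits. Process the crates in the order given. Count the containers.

Put 12 m³ in container 1; 18 m³ remain.
Put 16 m³ in container 1; 2 m³ remain.
Put 25 m³ in container 2; 5 m³ remain.
Put 19 m³ in container 3; 11 m³ remain.
Put 18 m³ in container 4; 12 m³ remain.
Put 9 m³ in container 3; 2 m³ remain.
Put 8 m³ in container 4; 4 m³ remain.
Put 6 m³ in container 5; 24 m³ remain.
Put 23 m³ in container 5; 1 m³ remain.
Put 22 m³ in container 6; 8 m³ remain.
Put 14 m³ in container 7; 16 m³ remain.
Put 16 m³ in container 7; 0 m³ remain.
Put 23 m³ in container 8; 7 m³ remain.

8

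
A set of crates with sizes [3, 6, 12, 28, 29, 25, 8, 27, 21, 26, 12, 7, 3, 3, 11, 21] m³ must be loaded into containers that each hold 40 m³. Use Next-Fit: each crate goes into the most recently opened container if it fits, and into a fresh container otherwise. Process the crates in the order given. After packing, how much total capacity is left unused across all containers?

118

Put 3 m³ in container 1; 37 m³ remain.
Put 6 m³ in container 1; 31 m³ remain.
Put 12 m³ in container 1; 19 m³ remain.
Put 28 m³ in container 2; 12 m³ remain.
Put 29 m³ in container 3; 11 m³ remain.
Put 25 m³ in container 4; 15 m³ remain.
Put 8 m³ in container 4; 7 m³ remain.
Put 27 m³ in container 5; 13 m³ remain.
Put 21 m³ in container 6; 19 m³ remain.
Put 26 m³ in container 7; 14 m³ remain.
Put 12 m³ in container 7; 2 m³ remain.
Put 7 m³ in container 8; 33 m³ remain.
Put 3 m³ in container 8; 30 m³ remain.
Put 3 m³ in container 8; 27 m³ remain.
Put 11 m³ in container 8; 16 m³ remain.
Put 21 m³ in container 9; 19 m³ remain.
9 containers × 40 m³ = 360 m³; used 242 m³; unused 118 m³.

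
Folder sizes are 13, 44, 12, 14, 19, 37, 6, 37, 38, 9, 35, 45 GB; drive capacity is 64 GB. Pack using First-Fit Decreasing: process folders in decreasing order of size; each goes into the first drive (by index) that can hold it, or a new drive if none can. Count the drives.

6

Sorted descending: 45, 44, 38, 37, 37, 35, 19, 14, 13, 12, 9, 6.
drive 1: place 45 GB, 19 GB left
drive 2: place 44 GB, 20 GB left
drive 3: place 38 GB, 26 GB left
drive 4: place 37 GB, 27 GB left
drive 5: place 37 GB, 27 GB left
drive 6: place 35 GB, 29 GB left
drive 1: place 19 GB, 0 GB left
drive 2: place 14 GB, 6 GB left
drive 3: place 13 GB, 13 GB left
drive 3: place 12 GB, 1 GB left
drive 4: place 9 GB, 18 GB left
drive 2: place 6 GB, 0 GB left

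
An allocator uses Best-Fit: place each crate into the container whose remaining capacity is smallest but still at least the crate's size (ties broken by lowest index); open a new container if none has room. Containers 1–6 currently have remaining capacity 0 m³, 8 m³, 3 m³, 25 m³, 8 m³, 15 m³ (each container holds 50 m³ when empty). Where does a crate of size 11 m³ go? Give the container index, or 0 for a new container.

6

Containers with room: container 4 (25 m³), container 6 (15 m³).
Tightest fit is container 6 with 15 m³ free.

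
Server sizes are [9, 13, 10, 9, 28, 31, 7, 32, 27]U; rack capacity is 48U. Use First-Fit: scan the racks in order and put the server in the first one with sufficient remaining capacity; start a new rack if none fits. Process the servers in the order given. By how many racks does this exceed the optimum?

First-Fit: [9,13,10,9,7] [28] [31] [32] [27] → 5 racks.
Total size 166U; any packing needs at least ⌈166/48⌉ = 4 racks.
An optimal packing achieves that bound: [32,13] [31,10,7] [28,9,9] [27] → 4 racks.
Excess: 5 − 4 = 1.

1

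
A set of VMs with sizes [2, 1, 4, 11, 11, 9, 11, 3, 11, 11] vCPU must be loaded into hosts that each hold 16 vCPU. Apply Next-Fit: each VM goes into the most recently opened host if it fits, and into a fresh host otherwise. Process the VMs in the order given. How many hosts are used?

7

Put 2 vCPU in host 1; 14 vCPU remain.
Put 1 vCPU in host 1; 13 vCPU remain.
Put 4 vCPU in host 1; 9 vCPU remain.
Put 11 vCPU in host 2; 5 vCPU remain.
Put 11 vCPU in host 3; 5 vCPU remain.
Put 9 vCPU in host 4; 7 vCPU remain.
Put 11 vCPU in host 5; 5 vCPU remain.
Put 3 vCPU in host 5; 2 vCPU remain.
Put 11 vCPU in host 6; 5 vCPU remain.
Put 11 vCPU in host 7; 5 vCPU remain.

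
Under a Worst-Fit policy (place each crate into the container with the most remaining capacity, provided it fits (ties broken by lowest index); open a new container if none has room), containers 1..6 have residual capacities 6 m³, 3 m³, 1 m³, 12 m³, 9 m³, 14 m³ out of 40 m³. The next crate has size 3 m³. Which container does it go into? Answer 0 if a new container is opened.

6

Containers with room: container 1 (6 m³), container 2 (3 m³), container 4 (12 m³), container 5 (9 m³), container 6 (14 m³).
Most room is container 6 with 14 m³ free.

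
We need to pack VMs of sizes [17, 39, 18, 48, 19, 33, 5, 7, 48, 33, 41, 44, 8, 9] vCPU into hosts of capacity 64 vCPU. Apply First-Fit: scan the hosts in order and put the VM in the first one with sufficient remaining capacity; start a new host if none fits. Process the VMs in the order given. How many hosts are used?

host 1: place 17 vCPU, 47 vCPU left
host 1: place 39 vCPU, 8 vCPU left
host 2: place 18 vCPU, 46 vCPU left
host 3: place 48 vCPU, 16 vCPU left
host 2: place 19 vCPU, 27 vCPU left
host 4: place 33 vCPU, 31 vCPU left
host 1: place 5 vCPU, 3 vCPU left
host 2: place 7 vCPU, 20 vCPU left
host 5: place 48 vCPU, 16 vCPU left
host 6: place 33 vCPU, 31 vCPU left
host 7: place 41 vCPU, 23 vCPU left
host 8: place 44 vCPU, 20 vCPU left
host 2: place 8 vCPU, 12 vCPU left
host 2: place 9 vCPU, 3 vCPU left
Final hosts: [17,39,5] [18,19,7,8,9] [48] [33] [48] [33] [41] [44].

8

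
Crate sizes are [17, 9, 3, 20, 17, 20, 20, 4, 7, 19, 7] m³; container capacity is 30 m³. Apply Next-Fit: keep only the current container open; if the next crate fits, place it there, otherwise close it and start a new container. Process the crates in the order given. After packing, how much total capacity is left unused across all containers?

17 m³ → container 1 (remaining 13 m³)
9 m³ → container 1 (remaining 4 m³)
3 m³ → container 1 (remaining 1 m³)
20 m³ → container 2 (remaining 10 m³)
17 m³ → container 3 (remaining 13 m³)
20 m³ → container 4 (remaining 10 m³)
20 m³ → container 5 (remaining 10 m³)
4 m³ → container 5 (remaining 6 m³)
7 m³ → container 6 (remaining 23 m³)
19 m³ → container 6 (remaining 4 m³)
7 m³ → container 7 (remaining 23 m³)
7 containers × 30 m³ = 210 m³; used 143 m³; unused 67 m³.

67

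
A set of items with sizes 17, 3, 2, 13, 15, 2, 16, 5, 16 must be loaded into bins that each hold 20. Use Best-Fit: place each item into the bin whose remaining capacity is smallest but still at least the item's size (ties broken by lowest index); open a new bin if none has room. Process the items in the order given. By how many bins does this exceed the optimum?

0

Best-Fit: [17,3] [2,13,2] [15,5] [16] [16] → 5 bins.
Total size 89; any packing needs at least ⌈89/20⌉ = 5 bins.
So 5 is already optimal.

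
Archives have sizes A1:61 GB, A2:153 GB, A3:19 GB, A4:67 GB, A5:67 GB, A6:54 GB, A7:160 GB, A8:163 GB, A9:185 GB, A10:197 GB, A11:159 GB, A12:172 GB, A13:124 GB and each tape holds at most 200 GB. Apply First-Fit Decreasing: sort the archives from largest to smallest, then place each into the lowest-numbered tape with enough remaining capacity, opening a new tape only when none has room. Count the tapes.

9 tapes

Sorted descending: 197, 185, 172, 163, 160, 159, 153, 124, 67, 67, 61, 54, 19.
tape 1: place 197 GB, 3 GB left
tape 2: place 185 GB, 15 GB left
tape 3: place 172 GB, 28 GB left
tape 4: place 163 GB, 37 GB left
tape 5: place 160 GB, 40 GB left
tape 6: place 159 GB, 41 GB left
tape 7: place 153 GB, 47 GB left
tape 8: place 124 GB, 76 GB left
tape 8: place 67 GB, 9 GB left
tape 9: place 67 GB, 133 GB left
tape 9: place 61 GB, 72 GB left
tape 9: place 54 GB, 18 GB left
tape 3: place 19 GB, 9 GB left
Final tapes: [197] [185] [172,19] [163] [160] [159] [153] [124,67] [67,61,54].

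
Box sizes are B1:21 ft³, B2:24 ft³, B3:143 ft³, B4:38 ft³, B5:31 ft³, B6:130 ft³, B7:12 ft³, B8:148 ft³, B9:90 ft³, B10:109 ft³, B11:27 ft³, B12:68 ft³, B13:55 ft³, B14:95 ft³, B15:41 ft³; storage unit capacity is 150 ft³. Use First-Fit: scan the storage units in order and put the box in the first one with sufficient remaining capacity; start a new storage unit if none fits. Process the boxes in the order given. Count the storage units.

B1 (21 ft³) → storage unit 1 (remaining 129 ft³)
B2 (24 ft³) → storage unit 1 (remaining 105 ft³)
B3 (143 ft³) → storage unit 2 (remaining 7 ft³)
B4 (38 ft³) → storage unit 1 (remaining 67 ft³)
B5 (31 ft³) → storage unit 1 (remaining 36 ft³)
B6 (130 ft³) → storage unit 3 (remaining 20 ft³)
B7 (12 ft³) → storage unit 1 (remaining 24 ft³)
B8 (148 ft³) → storage unit 4 (remaining 2 ft³)
B9 (90 ft³) → storage unit 5 (remaining 60 ft³)
B10 (109 ft³) → storage unit 6 (remaining 41 ft³)
B11 (27 ft³) → storage unit 5 (remaining 33 ft³)
B12 (68 ft³) → storage unit 7 (remaining 82 ft³)
B13 (55 ft³) → storage unit 7 (remaining 27 ft³)
B14 (95 ft³) → storage unit 8 (remaining 55 ft³)
B15 (41 ft³) → storage unit 6 (remaining 0 ft³)

8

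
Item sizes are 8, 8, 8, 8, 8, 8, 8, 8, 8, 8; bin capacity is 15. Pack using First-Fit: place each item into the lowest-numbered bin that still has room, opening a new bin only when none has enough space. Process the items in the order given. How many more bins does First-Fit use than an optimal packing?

First-Fit: [8] [8] [8] [8] [8] [8] [8] [8] [8] [8] → 10 bins.
10 items exceed 7.5 (half the capacity), and no two of those can share a bin, so at least 10 bins are needed.
So 10 is already optimal.

0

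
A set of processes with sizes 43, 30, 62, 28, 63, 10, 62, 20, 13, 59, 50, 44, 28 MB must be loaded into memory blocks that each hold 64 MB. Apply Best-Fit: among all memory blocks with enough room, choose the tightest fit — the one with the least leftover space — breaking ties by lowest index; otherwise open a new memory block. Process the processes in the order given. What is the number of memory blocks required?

9

Put 43 MB in memory block 1; 21 MB remain.
Put 30 MB in memory block 2; 34 MB remain.
Put 62 MB in memory block 3; 2 MB remain.
Put 28 MB in memory block 2; 6 MB remain.
Put 63 MB in memory block 4; 1 MB remain.
Put 10 MB in memory block 1; 11 MB remain.
Put 62 MB in memory block 5; 2 MB remain.
Put 20 MB in memory block 6; 44 MB remain.
Put 13 MB in memory block 6; 31 MB remain.
Put 59 MB in memory block 7; 5 MB remain.
Put 50 MB in memory block 8; 14 MB remain.
Put 44 MB in memory block 9; 20 MB remain.
Put 28 MB in memory block 6; 3 MB remain.
Final memory blocks: [43,10] [30,28] [62] [63] [62] [20,13,28] [59] [50] [44].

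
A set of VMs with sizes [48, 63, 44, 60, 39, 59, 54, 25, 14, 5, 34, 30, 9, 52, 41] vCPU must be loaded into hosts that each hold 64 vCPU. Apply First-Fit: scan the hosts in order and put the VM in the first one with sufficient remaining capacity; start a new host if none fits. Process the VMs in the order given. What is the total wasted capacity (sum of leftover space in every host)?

host 1: place 48 vCPU, 16 vCPU left
host 2: place 63 vCPU, 1 vCPU left
host 3: place 44 vCPU, 20 vCPU left
host 4: place 60 vCPU, 4 vCPU left
host 5: place 39 vCPU, 25 vCPU left
host 6: place 59 vCPU, 5 vCPU left
host 7: place 54 vCPU, 10 vCPU left
host 5: place 25 vCPU, 0 vCPU left
host 1: place 14 vCPU, 2 vCPU left
host 3: place 5 vCPU, 15 vCPU left
host 8: place 34 vCPU, 30 vCPU left
host 8: place 30 vCPU, 0 vCPU left
host 3: place 9 vCPU, 6 vCPU left
host 9: place 52 vCPU, 12 vCPU left
host 10: place 41 vCPU, 23 vCPU left
10 hosts × 64 vCPU = 640 vCPU; used 577 vCPU; unused 63 vCPU.

63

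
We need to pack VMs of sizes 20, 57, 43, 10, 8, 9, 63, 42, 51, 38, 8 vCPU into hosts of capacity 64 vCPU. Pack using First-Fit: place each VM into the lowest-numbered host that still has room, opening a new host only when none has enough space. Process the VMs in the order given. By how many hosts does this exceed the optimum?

First-Fit: [20,43] [57] [10,8,9,8] [63] [42] [51] [38] → 7 hosts.
Total size 349 vCPU; any packing needs at least ⌈349/64⌉ = 6 hosts.
An optimal packing achieves that bound: [63] [57] [51,10] [43,20] [42,9,8] [38,8] → 6 hosts.
Excess: 7 − 6 = 1.

1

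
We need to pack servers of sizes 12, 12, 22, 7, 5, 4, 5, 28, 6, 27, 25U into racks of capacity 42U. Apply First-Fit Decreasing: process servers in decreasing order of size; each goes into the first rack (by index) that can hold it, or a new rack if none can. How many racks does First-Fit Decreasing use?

4

Sorted descending: 28, 27, 25, 22, 12, 12, 7, 6, 5, 5, 4.
Put 28U in rack 1; 14U remain.
Put 27U in rack 2; 15U remain.
Put 25U in rack 3; 17U remain.
Put 22U in rack 4; 20U remain.
Put 12U in rack 1; 2U remain.
Put 12U in rack 2; 3U remain.
Put 7U in rack 3; 10U remain.
Put 6U in rack 3; 4U remain.
Put 5U in rack 4; 15U remain.
Put 5U in rack 4; 10U remain.
Put 4U in rack 3; 0U remain.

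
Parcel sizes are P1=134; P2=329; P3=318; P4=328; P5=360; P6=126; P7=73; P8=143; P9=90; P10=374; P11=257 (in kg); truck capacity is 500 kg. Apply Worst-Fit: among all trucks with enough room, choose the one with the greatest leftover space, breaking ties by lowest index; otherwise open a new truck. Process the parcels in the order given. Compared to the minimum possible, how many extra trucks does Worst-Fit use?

0

Worst-Fit: [134,329] [318,126] [328,73] [360] [143,90,257] [374] → 6 trucks.
Total size 2532 kg; any packing needs at least ⌈2532/500⌉ = 6 trucks.
So 6 is already optimal.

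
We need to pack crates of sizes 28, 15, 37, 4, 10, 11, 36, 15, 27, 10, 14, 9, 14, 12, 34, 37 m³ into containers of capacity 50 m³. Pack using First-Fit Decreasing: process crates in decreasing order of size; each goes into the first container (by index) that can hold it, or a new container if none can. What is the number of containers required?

7 containers

Sorted descending: 37, 37, 36, 34, 28, 27, 15, 15, 14, 14, 12, 11, 10, 10, 9, 4.
Put 37 m³ in container 1; 13 m³ remain.
Put 37 m³ in container 2; 13 m³ remain.
Put 36 m³ in container 3; 14 m³ remain.
Put 34 m³ in container 4; 16 m³ remain.
Put 28 m³ in container 5; 22 m³ remain.
Put 27 m³ in container 6; 23 m³ remain.
Put 15 m³ in container 4; 1 m³ remain.
Put 15 m³ in container 5; 7 m³ remain.
Put 14 m³ in container 3; 0 m³ remain.
Put 14 m³ in container 6; 9 m³ remain.
Put 12 m³ in container 1; 1 m³ remain.
Put 11 m³ in container 2; 2 m³ remain.
Put 10 m³ in container 7; 40 m³ remain.
Put 10 m³ in container 7; 30 m³ remain.
Put 9 m³ in container 6; 0 m³ remain.
Put 4 m³ in container 5; 3 m³ remain.
Final containers: [37,12] [37,11] [36,14] [34,15] [28,15,4] [27,14,9] [10,10].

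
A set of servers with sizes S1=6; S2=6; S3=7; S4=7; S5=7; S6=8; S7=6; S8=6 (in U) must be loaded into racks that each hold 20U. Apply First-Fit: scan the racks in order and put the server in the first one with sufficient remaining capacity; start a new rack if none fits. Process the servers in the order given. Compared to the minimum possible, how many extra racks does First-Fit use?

0

First-Fit: [6,6,7] [7,7,6] [8,6] → 3 racks.
Total size 53U; any packing needs at least ⌈53/20⌉ = 3 racks.
So 3 is already optimal.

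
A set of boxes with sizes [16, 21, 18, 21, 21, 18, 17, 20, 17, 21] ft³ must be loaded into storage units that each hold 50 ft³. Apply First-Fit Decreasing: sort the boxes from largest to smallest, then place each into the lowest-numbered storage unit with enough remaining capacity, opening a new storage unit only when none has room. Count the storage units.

Sorted descending: 21, 21, 21, 21, 20, 18, 18, 17, 17, 16.
Put 21 ft³ in storage unit 1; 29 ft³ remain.
Put 21 ft³ in storage unit 1; 8 ft³ remain.
Put 21 ft³ in storage unit 2; 29 ft³ remain.
Put 21 ft³ in storage unit 2; 8 ft³ remain.
Put 20 ft³ in storage unit 3; 30 ft³ remain.
Put 18 ft³ in storage unit 3; 12 ft³ remain.
Put 18 ft³ in storage unit 4; 32 ft³ remain.
Put 17 ft³ in storage unit 4; 15 ft³ remain.
Put 17 ft³ in storage unit 5; 33 ft³ remain.
Put 16 ft³ in storage unit 5; 17 ft³ remain.

5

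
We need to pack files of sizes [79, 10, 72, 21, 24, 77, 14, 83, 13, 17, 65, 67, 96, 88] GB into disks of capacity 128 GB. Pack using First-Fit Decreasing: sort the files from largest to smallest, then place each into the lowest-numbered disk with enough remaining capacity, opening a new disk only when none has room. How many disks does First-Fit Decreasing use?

8

Sorted descending: 96, 88, 83, 79, 77, 72, 67, 65, 24, 21, 17, 14, 13, 10.
96 GB → disk 1 (remaining 32 GB)
88 GB → disk 2 (remaining 40 GB)
83 GB → disk 3 (remaining 45 GB)
79 GB → disk 4 (remaining 49 GB)
77 GB → disk 5 (remaining 51 GB)
72 GB → disk 6 (remaining 56 GB)
67 GB → disk 7 (remaining 61 GB)
65 GB → disk 8 (remaining 63 GB)
24 GB → disk 1 (remaining 8 GB)
21 GB → disk 2 (remaining 19 GB)
17 GB → disk 2 (remaining 2 GB)
14 GB → disk 3 (remaining 31 GB)
13 GB → disk 3 (remaining 18 GB)
10 GB → disk 3 (remaining 8 GB)
Final disks: [96,24] [88,21,17] [83,14,13,10] [79] [77] [72] [67] [65].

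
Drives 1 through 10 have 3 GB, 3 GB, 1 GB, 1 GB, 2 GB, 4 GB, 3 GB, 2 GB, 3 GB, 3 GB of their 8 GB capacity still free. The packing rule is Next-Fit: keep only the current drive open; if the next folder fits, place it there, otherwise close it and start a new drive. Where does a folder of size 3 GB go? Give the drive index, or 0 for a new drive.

10

Next-Fit only looks at drive 10, which has 3 GB free.
3 GB fits there.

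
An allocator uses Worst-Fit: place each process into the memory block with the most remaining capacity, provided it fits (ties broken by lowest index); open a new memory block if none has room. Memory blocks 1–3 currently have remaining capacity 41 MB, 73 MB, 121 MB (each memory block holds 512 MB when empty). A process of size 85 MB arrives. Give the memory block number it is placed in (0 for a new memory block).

Memory blocks with room: memory block 3 (121 MB).
Most room is memory block 3 with 121 MB free.

3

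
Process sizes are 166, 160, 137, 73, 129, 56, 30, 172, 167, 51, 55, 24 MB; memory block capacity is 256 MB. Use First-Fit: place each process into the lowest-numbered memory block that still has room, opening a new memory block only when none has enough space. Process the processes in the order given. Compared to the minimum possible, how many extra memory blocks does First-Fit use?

0

First-Fit: [166,73] [160,56,30] [137,51,55] [129,24] [172] [167] → 6 memory blocks.
6 processes exceed 128 MB (half the capacity), and no two of those can share a memory block, so at least 6 memory blocks are needed.
So 6 is already optimal.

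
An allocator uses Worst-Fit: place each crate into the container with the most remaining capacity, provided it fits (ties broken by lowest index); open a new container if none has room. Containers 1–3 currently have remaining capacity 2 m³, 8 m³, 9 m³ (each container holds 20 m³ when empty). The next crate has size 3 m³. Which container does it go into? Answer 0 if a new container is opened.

3

Containers with room: container 2 (8 m³), container 3 (9 m³).
Most room is container 3 with 9 m³ free.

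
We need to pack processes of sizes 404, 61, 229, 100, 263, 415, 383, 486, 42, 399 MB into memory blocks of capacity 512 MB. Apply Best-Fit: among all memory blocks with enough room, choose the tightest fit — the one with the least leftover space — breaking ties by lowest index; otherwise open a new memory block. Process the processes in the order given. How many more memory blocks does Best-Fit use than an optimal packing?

1

Best-Fit: [404,61,42] [229,100] [263] [415] [383] [486] [399] → 7 memory blocks.
Total size 2782 MB; any packing needs at least ⌈2782/512⌉ = 6 memory blocks.
An optimal packing achieves that bound: [486] [415,61] [404,100] [399,42] [383] [263,229] → 6 memory blocks.
Excess: 7 − 6 = 1.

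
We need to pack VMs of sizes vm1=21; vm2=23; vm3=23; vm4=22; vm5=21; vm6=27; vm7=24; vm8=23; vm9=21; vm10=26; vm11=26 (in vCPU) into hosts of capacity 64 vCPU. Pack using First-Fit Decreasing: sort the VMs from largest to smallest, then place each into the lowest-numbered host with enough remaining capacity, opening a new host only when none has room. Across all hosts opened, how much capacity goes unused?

63

Sorted descending: 27, 26, 26, 24, 23, 23, 23, 22, 21, 21, 21.
host 1: place 27 vCPU, 37 vCPU left
host 1: place 26 vCPU, 11 vCPU left
host 2: place 26 vCPU, 38 vCPU left
host 2: place 24 vCPU, 14 vCPU left
host 3: place 23 vCPU, 41 vCPU left
host 3: place 23 vCPU, 18 vCPU left
host 4: place 23 vCPU, 41 vCPU left
host 4: place 22 vCPU, 19 vCPU left
host 5: place 21 vCPU, 43 vCPU left
host 5: place 21 vCPU, 22 vCPU left
host 5: place 21 vCPU, 1 vCPU left
5 hosts × 64 vCPU = 320 vCPU; used 257 vCPU; unused 63 vCPU.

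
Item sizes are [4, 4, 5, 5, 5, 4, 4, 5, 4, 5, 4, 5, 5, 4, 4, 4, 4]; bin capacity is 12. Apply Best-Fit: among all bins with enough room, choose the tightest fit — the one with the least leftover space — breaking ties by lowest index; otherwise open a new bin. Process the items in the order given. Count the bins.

4 → bin 1 (remaining 8)
4 → bin 1 (remaining 4)
5 → bin 2 (remaining 7)
5 → bin 2 (remaining 2)
5 → bin 3 (remaining 7)
4 → bin 1 (remaining 0)
4 → bin 3 (remaining 3)
5 → bin 4 (remaining 7)
4 → bin 4 (remaining 3)
5 → bin 5 (remaining 7)
4 → bin 5 (remaining 3)
5 → bin 6 (remaining 7)
5 → bin 6 (remaining 2)
4 → bin 7 (remaining 8)
4 → bin 7 (remaining 4)
4 → bin 7 (remaining 0)
4 → bin 8 (remaining 8)
Final bins: [4,4,4] [5,5] [5,4] [5,4] [5,4] [5,5] [4,4,4] [4].

8 bins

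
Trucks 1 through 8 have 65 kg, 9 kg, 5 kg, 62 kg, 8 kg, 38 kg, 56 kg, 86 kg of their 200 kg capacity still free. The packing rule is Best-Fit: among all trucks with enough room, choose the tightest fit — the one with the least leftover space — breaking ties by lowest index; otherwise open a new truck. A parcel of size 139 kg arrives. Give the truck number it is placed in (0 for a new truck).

No truck has ≥ 139 kg free, so a new truck is opened.

0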